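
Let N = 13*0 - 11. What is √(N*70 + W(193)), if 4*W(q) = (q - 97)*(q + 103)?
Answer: √6334 ≈ 79.586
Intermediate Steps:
W(q) = (-97 + q)*(103 + q)/4 (W(q) = ((q - 97)*(q + 103))/4 = ((-97 + q)*(103 + q))/4 = (-97 + q)*(103 + q)/4)
N = -11 (N = 0 - 11 = -11)
√(N*70 + W(193)) = √(-11*70 + (-9991/4 + (¼)*193² + (3/2)*193)) = √(-770 + (-9991/4 + (¼)*37249 + 579/2)) = √(-770 + (-9991/4 + 37249/4 + 579/2)) = √(-770 + 7104) = √6334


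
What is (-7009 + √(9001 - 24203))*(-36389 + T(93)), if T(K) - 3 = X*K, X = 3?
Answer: 253073963 - 36107*I*√15202 ≈ 2.5307e+8 - 4.4519e+6*I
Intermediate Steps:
T(K) = 3 + 3*K
(-7009 + √(9001 - 24203))*(-36389 + T(93)) = (-7009 + √(9001 - 24203))*(-36389 + (3 + 3*93)) = (-7009 + √(-15202))*(-36389 + (3 + 279)) = (-7009 + I*√15202)*(-36389 + 282) = (-7009 + I*√15202)*(-36107) = 253073963 - 36107*I*√15202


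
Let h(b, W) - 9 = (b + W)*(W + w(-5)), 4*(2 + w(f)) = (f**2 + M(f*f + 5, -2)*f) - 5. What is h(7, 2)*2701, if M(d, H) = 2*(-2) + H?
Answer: 656343/2 ≈ 3.2817e+5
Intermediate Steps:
M(d, H) = -4 + H
w(f) = -13/4 - 3*f/2 + f**2/4 (w(f) = -2 + ((f**2 + (-4 - 2)*f) - 5)/4 = -2 + ((f**2 - 6*f) - 5)/4 = -2 + (-5 + f**2 - 6*f)/4 = -2 + (-5/4 - 3*f/2 + f**2/4) = -13/4 - 3*f/2 + f**2/4)
h(b, W) = 9 + (21/2 + W)*(W + b) (h(b, W) = 9 + (b + W)*(W + (-13/4 - 3/2*(-5) + (1/4)*(-5)**2)) = 9 + (W + b)*(W + (-13/4 + 15/2 + (1/4)*25)) = 9 + (W + b)*(W + (-13/4 + 15/2 + 25/4)) = 9 + (W + b)*(W + 21/2) = 9 + (W + b)*(21/2 + W) = 9 + (21/2 + W)*(W + b))
h(7, 2)*2701 = (9 + 2**2 + (21/2)*2 + (21/2)*7 + 2*7)*2701 = (9 + 4 + 21 + 147/2 + 14)*2701 = (243/2)*2701 = 656343/2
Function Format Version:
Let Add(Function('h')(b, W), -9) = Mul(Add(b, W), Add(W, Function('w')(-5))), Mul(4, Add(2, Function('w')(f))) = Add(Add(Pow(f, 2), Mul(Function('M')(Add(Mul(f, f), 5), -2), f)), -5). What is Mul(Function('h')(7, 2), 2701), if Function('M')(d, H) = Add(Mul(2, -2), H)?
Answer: Rational(656343, 2) ≈ 3.2817e+5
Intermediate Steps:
Function('M')(d, H) = Add(-4, H)
Function('w')(f) = Add(Rational(-13, 4), Mul(Rational(-3, 2), f), Mul(Rational(1, 4), Pow(f, 2))) (Function('w')(f) = Add(-2, Mul(Rational(1, 4), Add(Add(Pow(f, 2), Mul(Add(-4, -2), f)), -5))) = Add(-2, Mul(Rational(1, 4), Add(Add(Pow(f, 2), Mul(-6, f)), -5))) = Add(-2, Mul(Rational(1, 4), Add(-5, Pow(f, 2), Mul(-6, f)))) = Add(-2, Add(Rational(-5, 4), Mul(Rational(-3, 2), f), Mul(Rational(1, 4), Pow(f, 2)))) = Add(Rational(-13, 4), Mul(Rational(-3, 2), f), Mul(Rational(1, 4), Pow(f, 2))))
Function('h')(b, W) = Add(9, Mul(Add(Rational(21, 2), W), Add(W, b))) (Function('h')(b, W) = Add(9, Mul(Add(b, W), Add(W, Add(Rational(-13, 4), Mul(Rational(-3, 2), -5), Mul(Rational(1, 4), Pow(-5, 2)))))) = Add(9, Mul(Add(W, b), Add(W, Add(Rational(-13, 4), Rational(15, 2), Mul(Rational(1, 4), 25))))) = Add(9, Mul(Add(W, b), Add(W, Add(Rational(-13, 4), Rational(15, 2), Rational(25, 4))))) = Add(9, Mul(Add(W, b), Add(W, Rational(21, 2)))) = Add(9, Mul(Add(W, b), Add(Rational(21, 2), W))) = Add(9, Mul(Add(Rational(21, 2), W), Add(W, b))))
Mul(Function('h')(7, 2), 2701) = Mul(Add(9, Pow(2, 2), Mul(Rational(21, 2), 2), Mul(Rational(21, 2), 7), Mul(2, 7)), 2701) = Mul(Add(9, 4, 21, Rational(147, 2), 14), 2701) = Mul(Rational(243, 2), 2701) = Rational(656343, 2)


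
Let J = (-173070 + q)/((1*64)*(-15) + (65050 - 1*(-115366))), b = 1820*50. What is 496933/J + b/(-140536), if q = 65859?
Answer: -1566584267131141/1883375637 ≈ -8.3180e+5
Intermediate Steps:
b = 91000
J = -107211/179456 (J = (-173070 + 65859)/((1*64)*(-15) + (65050 - 1*(-115366))) = -107211/(64*(-15) + (65050 + 115366)) = -107211/(-960 + 180416) = -107211/179456 ≈ -0.59742)
496933/J + b/(-140536) = 496933/(-107211/179456) + 91000/(-140536) = 496933*(-179456/107211) + 91000*(-1/140536) = -89177608448/107211 - 11375/17567 = -1566584267131141/1883375637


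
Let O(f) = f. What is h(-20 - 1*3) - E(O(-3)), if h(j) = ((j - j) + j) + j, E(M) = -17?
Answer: -29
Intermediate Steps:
h(j) = 2*j (h(j) = (0 + j) + j = j + j = 2*j)
h(-20 - 1*3) - E(O(-3)) = 2*(-20 - 1*3) - 1*(-17) = 2*(-20 - 3) + 17 = 2*(-23) + 17 = -46 + 17 = -29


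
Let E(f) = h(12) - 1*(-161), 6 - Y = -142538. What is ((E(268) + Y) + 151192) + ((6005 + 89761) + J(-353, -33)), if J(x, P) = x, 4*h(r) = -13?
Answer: 1557227/4 ≈ 3.8931e+5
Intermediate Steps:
h(r) = -13/4 (h(r) = (¼)*(-13) = -13/4)
Y = 142544 (Y = 6 - 1*(-142538) = 6 + 142538 = 142544)
E(f) = 631/4 (E(f) = -13/4 - 1*(-161) = -13/4 + 161 = 631/4)
((E(268) + Y) + 151192) + ((6005 + 89761) + J(-353, -33)) = ((631/4 + 142544) + 151192) + ((6005 + 89761) - 353) = (570807/4 + 151192) + (95766 - 353) = 1175575/4 + 95413 = 1557227/4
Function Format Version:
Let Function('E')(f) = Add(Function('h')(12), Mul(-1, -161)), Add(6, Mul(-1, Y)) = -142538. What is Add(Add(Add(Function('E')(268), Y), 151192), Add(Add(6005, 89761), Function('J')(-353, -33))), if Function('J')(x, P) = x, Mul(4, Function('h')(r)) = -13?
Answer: Rational(1557227, 4) ≈ 3.8931e+5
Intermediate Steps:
Function('h')(r) = Rational(-13, 4) (Function('h')(r) = Mul(Rational(1, 4), -13) = Rational(-13, 4))
Y = 142544 (Y = Add(6, Mul(-1, -142538)) = Add(6, 142538) = 142544)
Function('E')(f) = Rational(631, 4) (Function('E')(f) = Add(Rational(-13, 4), Mul(-1, -161)) = Add(Rational(-13, 4), 161) = Rational(631, 4))
Add(Add(Add(Function('E')(268), Y), 151192), Add(Add(6005, 89761), Function('J')(-353, -33))) = Add(Add(Add(Rational(631, 4), 142544), 151192), Add(Add(6005, 89761), -353)) = Add(Add(Rational(570807, 4), 151192), Add(95766, -353)) = Add(Rational(1175575, 4), 95413) = Rational(1557227, 4)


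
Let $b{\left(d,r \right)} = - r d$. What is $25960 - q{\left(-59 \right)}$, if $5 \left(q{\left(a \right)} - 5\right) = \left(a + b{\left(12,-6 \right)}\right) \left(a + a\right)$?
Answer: $\frac{131309}{5} \approx 26262.0$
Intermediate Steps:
$b{\left(d,r \right)} = - d r$
$q{\left(a \right)} = 5 + \frac{2 a \left(72 + a\right)}{5}$ ($q{\left(a \right)} = 5 + \frac{\left(a - 12 \left(-6\right)\right) \left(a + a\right)}{5} = 5 + \frac{\left(a + 72\right) 2 a}{5} = 5 + \frac{\left(72 + a\right) 2 a}{5} = 5 + \frac{2 a \left(72 + a\right)}{5}$)
$25960 - q{\left(-59 \right)} = 25960 - \left(5 + \frac{2 \left(-59\right)^{2}}{5} + \frac{144}{5} \left(-59\right)\right) = 25960 - \left(5 + \frac{2}{5} \cdot 3481 - \frac{8496}{5}\right) = 25960 - \left(5 + \frac{6962}{5} - \frac{8496}{5}\right) = 25960 - - \frac{1509}{5} = 25960 + \frac{1509}{5} = \frac{131309}{5}$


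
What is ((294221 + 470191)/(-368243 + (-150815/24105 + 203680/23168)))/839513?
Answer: -2668106702448/1079032768723603247 ≈ -2.4727e-6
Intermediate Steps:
((294221 + 470191)/(-368243 + (-150815/24105 + 203680/23168)))/839513 = (764412/(-368243 + (-150815*1/24105 + 203680*(1/23168))))*(1/839513) = (764412/(-368243 + (-30163/4821 + 6365/724)))*(1/839513) = (764412/(-368243 + 8847653/3490404))*(1/839513) = (764412/(-1285307992519/3490404))*(1/839513) = (764412*(-3490404/1285307992519))*(1/839513) = -2668106702448/1285307992519*1/839513 = -2668106702448/1079032768723603247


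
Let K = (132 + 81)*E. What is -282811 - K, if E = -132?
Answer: -254695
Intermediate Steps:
K = -28116 (K = (132 + 81)*(-132) = 213*(-132) = -28116)
-282811 - K = -282811 - 1*(-28116) = -282811 + 28116 = -254695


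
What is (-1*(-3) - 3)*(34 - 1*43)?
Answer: 0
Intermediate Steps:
(-1*(-3) - 3)*(34 - 1*43) = (3 - 3)*(34 - 43) = 0*(-9) = 0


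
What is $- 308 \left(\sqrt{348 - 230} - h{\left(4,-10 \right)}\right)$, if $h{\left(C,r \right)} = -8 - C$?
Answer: $-3696 - 308 \sqrt{118} \approx -7041.7$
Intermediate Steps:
$- 308 \left(\sqrt{348 - 230} - h{\left(4,-10 \right)}\right) = - 308 \left(\sqrt{348 - 230} - \left(-8 - 4\right)\right) = - 308 \left(\sqrt{118} - \left(-8 - 4\right)\right) = - 308 \left(\sqrt{118} - -12\right) = - 308 \left(\sqrt{118} + 12\right) = - 308 \left(12 + \sqrt{118}\right) = -3696 - 308 \sqrt{118}$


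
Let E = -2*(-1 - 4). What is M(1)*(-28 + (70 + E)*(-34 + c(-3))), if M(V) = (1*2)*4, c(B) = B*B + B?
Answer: -18144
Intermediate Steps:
c(B) = B + B**2 (c(B) = B**2 + B = B + B**2)
M(V) = 8 (M(V) = 2*4 = 8)
E = 10 (E = -2*(-5) = 10)
M(1)*(-28 + (70 + E)*(-34 + c(-3))) = 8*(-28 + (70 + 10)*(-34 - 3*(1 - 3))) = 8*(-28 + 80*(-34 - 3*(-2))) = 8*(-28 + 80*(-34 + 6)) = 8*(-28 + 80*(-28)) = 8*(-28 - 2240) = 8*(-2268) = -18144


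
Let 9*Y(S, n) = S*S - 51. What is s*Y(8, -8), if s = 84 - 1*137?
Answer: -689/9 ≈ -76.556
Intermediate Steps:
s = -53 (s = 84 - 137 = -53)
Y(S, n) = -17/3 + S²/9 (Y(S, n) = (S*S - 51)/9 = (S² - 51)/9 = (-51 + S²)/9 = -17/3 + S²/9)
s*Y(8, -8) = -53*(-17/3 + (⅑)*8²) = -53*(-17/3 + (⅑)*64) = -53*(-17/3 + 64/9) = -53*13/9 = -689/9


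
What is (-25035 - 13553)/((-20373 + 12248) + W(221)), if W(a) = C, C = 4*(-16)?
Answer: 38588/8189 ≈ 4.7122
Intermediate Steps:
C = -64
W(a) = -64
(-25035 - 13553)/((-20373 + 12248) + W(221)) = (-25035 - 13553)/((-20373 + 12248) - 64) = -38588/(-8125 - 64) = -38588/(-8189) = -38588*(-1/8189) = 38588/8189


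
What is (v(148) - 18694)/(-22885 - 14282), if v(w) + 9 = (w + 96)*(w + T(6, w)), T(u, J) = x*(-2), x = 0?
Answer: -5803/12389 ≈ -0.46840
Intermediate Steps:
T(u, J) = 0 (T(u, J) = 0*(-2) = 0)
v(w) = -9 + w*(96 + w) (v(w) = -9 + (w + 96)*(w + 0) = -9 + (96 + w)*w = -9 + w*(96 + w))
(v(148) - 18694)/(-22885 - 14282) = ((-9 + 148² + 96*148) - 18694)/(-22885 - 14282) = ((-9 + 21904 + 14208) - 18694)/(-37167) = (36103 - 18694)*(-1/37167) = 17409*(-1/37167) = -5803/12389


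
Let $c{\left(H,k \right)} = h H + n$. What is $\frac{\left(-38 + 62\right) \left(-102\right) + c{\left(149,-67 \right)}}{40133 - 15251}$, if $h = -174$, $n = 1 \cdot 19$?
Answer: $- \frac{28355}{24882} \approx -1.1396$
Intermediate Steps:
$n = 19$
$c{\left(H,k \right)} = 19 - 174 H$ ($c{\left(H,k \right)} = - 174 H + 19 = 19 - 174 H$)
$\frac{\left(-38 + 62\right) \left(-102\right) + c{\left(149,-67 \right)}}{40133 - 15251} = \frac{\left(-38 + 62\right) \left(-102\right) + \left(19 - 25926\right)}{40133 - 15251} = \frac{24 \left(-102\right) + \left(19 - 25926\right)}{24882} = \left(-2448 - 25907\right) \frac{1}{24882} = \left(-28355\right) \frac{1}{24882} = - \frac{28355}{24882}$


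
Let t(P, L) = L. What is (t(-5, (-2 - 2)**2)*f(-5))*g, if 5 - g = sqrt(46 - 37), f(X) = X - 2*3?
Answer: -352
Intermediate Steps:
f(X) = -6 + X (f(X) = X - 6 = -6 + X)
g = 2 (g = 5 - sqrt(46 - 37) = 5 - sqrt(9) = 5 - 1*3 = 5 - 3 = 2)
(t(-5, (-2 - 2)**2)*f(-5))*g = ((-2 - 2)**2*(-6 - 5))*2 = ((-4)**2*(-11))*2 = (16*(-11))*2 = -176*2 = -352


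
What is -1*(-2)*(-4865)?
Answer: -9730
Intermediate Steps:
-1*(-2)*(-4865) = 2*(-4865) = -9730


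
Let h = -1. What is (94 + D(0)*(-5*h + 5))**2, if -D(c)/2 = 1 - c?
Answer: 5476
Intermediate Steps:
D(c) = -2 + 2*c (D(c) = -2*(1 - c) = -2 + 2*c)
(94 + D(0)*(-5*h + 5))**2 = (94 + (-2 + 2*0)*(-5*(-1) + 5))**2 = (94 + (-2 + 0)*(5 + 5))**2 = (94 - 2*10)**2 = (94 - 20)**2 = 74**2 = 5476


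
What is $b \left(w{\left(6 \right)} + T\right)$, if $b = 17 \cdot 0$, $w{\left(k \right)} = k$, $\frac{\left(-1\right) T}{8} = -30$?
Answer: $0$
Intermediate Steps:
$T = 240$ ($T = \left(-8\right) \left(-30\right) = 240$)
$b = 0$
$b \left(w{\left(6 \right)} + T\right) = 0 \left(6 + 240\right) = 0 \cdot 246 = 0$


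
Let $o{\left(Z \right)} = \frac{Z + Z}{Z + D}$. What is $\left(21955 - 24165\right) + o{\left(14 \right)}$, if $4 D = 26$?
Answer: $- \frac{90554}{41} \approx -2208.6$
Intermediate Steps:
$D = \frac{13}{2}$ ($D = \frac{1}{4} \cdot 26 = \frac{13}{2} \approx 6.5$)
$o{\left(Z \right)} = \frac{2 Z}{\frac{13}{2} + Z}$ ($o{\left(Z \right)} = \frac{Z + Z}{Z + \frac{13}{2}} = \frac{2 Z}{\frac{13}{2} + Z}$)
$\left(21955 - 24165\right) + o{\left(14 \right)} = \left(21955 - 24165\right) + 4 \cdot 14 \frac{1}{13 + 2 \cdot 14} = -2210 + 4 \cdot 14 \frac{1}{13 + 28} = -2210 + 4 \cdot 14 \cdot \frac{1}{41} = -2210 + \frac{56}{41} = - \frac{90554}{41}$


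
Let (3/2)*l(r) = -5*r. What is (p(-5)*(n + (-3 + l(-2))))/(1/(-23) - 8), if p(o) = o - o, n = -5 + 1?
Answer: 0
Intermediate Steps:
n = -4
p(o) = 0
l(r) = -10*r/3 (l(r) = 2*(-5*r)/3 = -10*r/3)
(p(-5)*(n + (-3 + l(-2))))/(1/(-23) - 8) = (0*(-4 + (-3 - 10/3*(-2))))/(1/(-23) - 8) = (0*(-4 + (-3 + 20/3)))/(-1/23 - 8) = (0*(-4 + 11/3))/(-185/23) = (0*(-1/3))*(-23/185) = 0*(-23/185) = 0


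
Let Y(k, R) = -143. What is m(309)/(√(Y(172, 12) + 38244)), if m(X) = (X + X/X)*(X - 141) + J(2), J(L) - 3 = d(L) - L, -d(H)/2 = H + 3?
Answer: 52071*√38101/38101 ≈ 266.76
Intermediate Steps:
d(H) = -6 - 2*H (d(H) = -2*(H + 3) = -2*(3 + H) = -6 - 2*H)
J(L) = -3 - 3*L (J(L) = 3 + ((-6 - 2*L) - L) = 3 + (-6 - 3*L) = -3 - 3*L)
m(X) = -9 + (1 + X)*(-141 + X) (m(X) = (X + X/X)*(X - 141) + (-3 - 3*2) = (X + 1)*(-141 + X) + (-3 - 6) = (1 + X)*(-141 + X) - 9 = -9 + (1 + X)*(-141 + X))
m(309)/(√(Y(172, 12) + 38244)) = (-150 + 309² - 140*309)/(√(-143 + 38244)) = (-150 + 95481 - 43260)/(√38101) = 52071*(√38101/38101) = 52071*√38101/38101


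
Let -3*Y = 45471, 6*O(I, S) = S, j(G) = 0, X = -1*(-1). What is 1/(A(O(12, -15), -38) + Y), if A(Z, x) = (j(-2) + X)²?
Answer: -1/15156 ≈ -6.5980e-5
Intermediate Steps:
X = 1
O(I, S) = S/6
A(Z, x) = 1 (A(Z, x) = (0 + 1)² = 1² = 1)
Y = -15157 (Y = -⅓*45471 = -15157)
1/(A(O(12, -15), -38) + Y) = 1/(1 - 15157) = 1/(-15156) = -1/15156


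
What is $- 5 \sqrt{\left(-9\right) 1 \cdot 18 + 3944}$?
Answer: $- 5 \sqrt{3782} \approx -307.49$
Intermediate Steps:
$- 5 \sqrt{\left(-9\right) 1 \cdot 18 + 3944} = - 5 \sqrt{\left(-9\right) 18 + 3944} = - 5 \sqrt{-162 + 3944} = - 5 \sqrt{3782}$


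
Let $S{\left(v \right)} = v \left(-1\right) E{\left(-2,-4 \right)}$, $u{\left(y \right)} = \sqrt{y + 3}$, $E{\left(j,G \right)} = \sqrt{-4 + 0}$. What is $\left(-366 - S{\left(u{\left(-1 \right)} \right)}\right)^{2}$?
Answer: $133948 - 1464 i \sqrt{2} \approx 1.3395 \cdot 10^{5} - 2070.4 i$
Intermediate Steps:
$E{\left(j,G \right)} = 2 i$ ($E{\left(j,G \right)} = \sqrt{-4} = 2 i$)
$u{\left(y \right)} = \sqrt{3 + y}$
$S{\left(v \right)} = - 2 i v$ ($S{\left(v \right)} = v \left(-1\right) 2 i = - v 2 i = - 2 i v$)
$\left(-366 - S{\left(u{\left(-1 \right)} \right)}\right)^{2} = \left(-366 - - 2 i \sqrt{3 - 1}\right)^{2} = \left(-366 - - 2 i \sqrt{2}\right)^{2} = \left(-366 + 2 i \sqrt{2}\right)^{2}$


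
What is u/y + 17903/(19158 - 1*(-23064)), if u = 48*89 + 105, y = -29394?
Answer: 3161436/11491421 ≈ 0.27511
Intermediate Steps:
u = 4377 (u = 4272 + 105 = 4377)
u/y + 17903/(19158 - 1*(-23064)) = 4377/(-29394) + 17903/(19158 - 1*(-23064)) = 4377*(-1/29394) + 17903/(19158 + 23064) = -1459/9798 + 17903/42222 = 3161436/11491421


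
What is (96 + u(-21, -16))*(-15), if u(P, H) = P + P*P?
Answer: -7740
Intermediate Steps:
u(P, H) = P + P²
(96 + u(-21, -16))*(-15) = (96 - 21*(1 - 21))*(-15) = (96 - 21*(-20))*(-15) = (96 + 420)*(-15) = 516*(-15) = -7740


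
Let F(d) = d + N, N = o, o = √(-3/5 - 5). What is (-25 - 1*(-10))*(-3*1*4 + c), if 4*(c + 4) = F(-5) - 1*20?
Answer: 1335/4 - 3*I*√35/2 ≈ 333.75 - 8.8741*I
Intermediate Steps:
o = 2*I*√35/5 (o = √(-3*⅕ - 5) = √(-⅗ - 5) = √(-28/5) = 2*I*√35/5 ≈ 2.3664*I)
N = 2*I*√35/5 ≈ 2.3664*I
F(d) = d + 2*I*√35/5
c = -41/4 + I*√35/10 (c = -4 + ((-5 + 2*I*√35/5) - 1*20)/4 = -4 + ((-5 + 2*I*√35/5) - 20)/4 = -4 + (-25 + 2*I*√35/5)/4 = -4 + (-25/4 + I*√35/10) = -41/4 + I*√35/10 ≈ -10.25 + 0.59161*I)
(-25 - 1*(-10))*(-3*1*4 + c) = (-25 - 1*(-10))*(-3*1*4 + (-41/4 + I*√35/10)) = (-25 + 10)*(-3*4 + (-41/4 + I*√35/10)) = -15*(-12 + (-41/4 + I*√35/10)) = -15*(-89/4 + I*√35/10) = 1335/4 - 3*I*√35/2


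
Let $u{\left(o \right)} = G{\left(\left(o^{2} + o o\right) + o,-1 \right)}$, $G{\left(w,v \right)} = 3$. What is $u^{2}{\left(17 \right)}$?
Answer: $9$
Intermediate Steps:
$u{\left(o \right)} = 3$
$u^{2}{\left(17 \right)} = 3^{2} = 9$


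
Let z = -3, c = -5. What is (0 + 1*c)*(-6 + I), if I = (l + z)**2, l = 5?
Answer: 10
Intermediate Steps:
I = 4 (I = (5 - 3)**2 = 2**2 = 4)
(0 + 1*c)*(-6 + I) = (0 + 1*(-5))*(-6 + 4) = (0 - 5)*(-2) = -5*(-2) = 10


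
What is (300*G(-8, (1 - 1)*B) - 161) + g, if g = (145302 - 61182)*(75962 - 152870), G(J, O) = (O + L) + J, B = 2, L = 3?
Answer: -6469502621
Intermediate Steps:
G(J, O) = 3 + J + O (G(J, O) = (O + 3) + J = (3 + O) + J = 3 + J + O)
g = -6469500960 (g = 84120*(-76908) = -6469500960)
(300*G(-8, (1 - 1)*B) - 161) + g = (300*(3 - 8 + (1 - 1)*2) - 161) - 6469500960 = (300*(3 - 8 + 0*2) - 161) - 6469500960 = (300*(3 - 8 + 0) - 161) - 6469500960 = (300*(-5) - 161) - 6469500960 = (-1500 - 161) - 6469500960 = -1661 - 6469500960 = -6469502621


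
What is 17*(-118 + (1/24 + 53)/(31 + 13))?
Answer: -2096695/1056 ≈ -1985.5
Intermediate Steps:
17*(-118 + (1/24 + 53)/(31 + 13)) = 17*(-118 + (1/24 + 53)/44) = 17*(-118 + (1273/24)*(1/44)) = 17*(-118 + 1273/1056) = 17*(-123335/1056) = -2096695/1056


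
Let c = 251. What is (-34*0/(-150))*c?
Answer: 0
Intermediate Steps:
(-34*0/(-150))*c = (-34*0/(-150))*251 = (0*(-1/150))*251 = 0*251 = 0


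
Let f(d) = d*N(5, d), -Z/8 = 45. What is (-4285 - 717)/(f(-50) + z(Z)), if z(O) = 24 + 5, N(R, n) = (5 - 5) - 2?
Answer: -5002/129 ≈ -38.775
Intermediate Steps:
Z = -360 (Z = -8*45 = -360)
N(R, n) = -2 (N(R, n) = 0 - 2 = -2)
z(O) = 29
f(d) = -2*d (f(d) = d*(-2) = -2*d)
(-4285 - 717)/(f(-50) + z(Z)) = (-4285 - 717)/(-2*(-50) + 29) = -5002/(100 + 29) = -5002/129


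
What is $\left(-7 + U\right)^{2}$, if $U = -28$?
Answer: $1225$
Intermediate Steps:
$\left(-7 + U\right)^{2} = \left(-7 - 28\right)^{2} = \left(-35\right)^{2} = 1225$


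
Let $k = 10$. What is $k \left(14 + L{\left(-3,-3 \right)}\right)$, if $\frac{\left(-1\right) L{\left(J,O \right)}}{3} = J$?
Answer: $230$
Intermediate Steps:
$L{\left(J,O \right)} = - 3 J$
$k \left(14 + L{\left(-3,-3 \right)}\right) = 10 \left(14 - -9\right) = 10 \left(14 + 9\right) = 10 \cdot 23 = 230$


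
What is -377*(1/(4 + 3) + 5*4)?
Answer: -53157/7 ≈ -7593.9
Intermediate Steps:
-377*(1/(4 + 3) + 5*4) = -377*(1/7 + 20) = -377*(⅐ + 20) = -377*141/7 = -53157/7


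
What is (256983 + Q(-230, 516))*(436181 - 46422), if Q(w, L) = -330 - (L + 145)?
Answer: 99775185928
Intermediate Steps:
Q(w, L) = -475 - L (Q(w, L) = -330 - (145 + L) = -330 + (-145 - L) = -475 - L)
(256983 + Q(-230, 516))*(436181 - 46422) = (256983 + (-475 - 1*516))*(436181 - 46422) = (256983 + (-475 - 516))*389759 = (256983 - 991)*389759 = 255992*389759 = 99775185928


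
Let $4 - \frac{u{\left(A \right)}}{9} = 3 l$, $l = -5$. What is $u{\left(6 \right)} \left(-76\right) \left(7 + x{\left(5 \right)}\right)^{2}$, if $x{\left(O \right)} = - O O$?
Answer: $-4210704$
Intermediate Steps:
$x{\left(O \right)} = - O^{2}$
$u{\left(A \right)} = 171$ ($u{\left(A \right)} = 36 - 9 \cdot 3 \left(-5\right) = 36 - -135 = 36 + 135 = 171$)
$u{\left(6 \right)} \left(-76\right) \left(7 + x{\left(5 \right)}\right)^{2} = 171 \left(-76\right) \left(7 - 5^{2}\right)^{2} = - 12996 \left(7 - 25\right)^{2} = - 12996 \left(-18\right)^{2} = \left(-12996\right) 324 = -4210704$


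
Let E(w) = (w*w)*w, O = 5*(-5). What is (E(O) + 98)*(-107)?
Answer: 1661389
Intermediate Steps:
O = -25
E(w) = w³ (E(w) = w²*w = w³)
(E(O) + 98)*(-107) = ((-25)³ + 98)*(-107) = (-15625 + 98)*(-107) = -15527*(-107) = 1661389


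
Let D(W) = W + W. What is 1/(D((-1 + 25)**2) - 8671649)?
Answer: -1/8670497 ≈ -1.1533e-7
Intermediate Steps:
D(W) = 2*W
1/(D((-1 + 25)**2) - 8671649) = 1/(2*(-1 + 25)**2 - 8671649) = 1/(2*24**2 - 8671649) = 1/(2*576 - 8671649) = 1/(1152 - 8671649) = 1/(-8670497) = -1/8670497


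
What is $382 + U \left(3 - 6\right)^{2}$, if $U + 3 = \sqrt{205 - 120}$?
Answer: $355 + 9 \sqrt{85} \approx 437.98$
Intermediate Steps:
$U = -3 + \sqrt{85}$ ($U = -3 + \sqrt{205 - 120} = -3 + \sqrt{85} \approx 6.2195$)
$382 + U \left(3 - 6\right)^{2} = 382 + \left(-3 + \sqrt{85}\right) \left(3 - 6\right)^{2} = 382 + \left(-3 + \sqrt{85}\right) \left(-3\right)^{2} = 382 + \left(-3 + \sqrt{85}\right) 9 = 382 - \left(27 - 9 \sqrt{85}\right) = 355 + 9 \sqrt{85}$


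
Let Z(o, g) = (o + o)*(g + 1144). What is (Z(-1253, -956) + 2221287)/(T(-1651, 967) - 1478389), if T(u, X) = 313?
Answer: -1750159/1478076 ≈ -1.1841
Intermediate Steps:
Z(o, g) = 2*o*(1144 + g) (Z(o, g) = (2*o)*(1144 + g) = 2*o*(1144 + g))
(Z(-1253, -956) + 2221287)/(T(-1651, 967) - 1478389) = (2*(-1253)*(1144 - 956) + 2221287)/(313 - 1478389) = (2*(-1253)*188 + 2221287)/(-1478076) = (-471128 + 2221287)*(-1/1478076) = 1750159*(-1/1478076) = -1750159/1478076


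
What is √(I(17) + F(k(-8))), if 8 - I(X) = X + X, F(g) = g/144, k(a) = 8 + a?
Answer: I*√26 ≈ 5.099*I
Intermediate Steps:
F(g) = g/144 (F(g) = g*(1/144) = g/144)
I(X) = 8 - 2*X (I(X) = 8 - (X + X) = 8 - 2*X)
√(I(17) + F(k(-8))) = √((8 - 2*17) + (8 - 8)/144) = √((8 - 34) + (1/144)*0) = √(-26 + 0) = √(-26) = I*√26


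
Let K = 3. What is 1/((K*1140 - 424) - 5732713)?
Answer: -1/5729717 ≈ -1.7453e-7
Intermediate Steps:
1/((K*1140 - 424) - 5732713) = 1/((3*1140 - 424) - 5732713) = 1/((3420 - 424) - 5732713) = 1/(2996 - 5732713) = 1/(-5729717) = -1/5729717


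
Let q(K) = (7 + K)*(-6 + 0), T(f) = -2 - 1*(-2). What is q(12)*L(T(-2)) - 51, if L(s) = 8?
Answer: -963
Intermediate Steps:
T(f) = 0 (T(f) = -2 + 2 = 0)
q(K) = -42 - 6*K (q(K) = (7 + K)*(-6) = -42 - 6*K)
q(12)*L(T(-2)) - 51 = (-42 - 6*12)*8 - 51 = (-42 - 72)*8 - 51 = -114*8 - 51 = -912 - 51 = -963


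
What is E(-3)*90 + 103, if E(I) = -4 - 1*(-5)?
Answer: 193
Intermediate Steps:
E(I) = 1 (E(I) = -4 + 5 = 1)
E(-3)*90 + 103 = 1*90 + 103 = 90 + 103 = 193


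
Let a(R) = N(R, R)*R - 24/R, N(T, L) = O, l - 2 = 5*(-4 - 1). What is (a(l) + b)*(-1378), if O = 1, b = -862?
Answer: 28016118/23 ≈ 1.2181e+6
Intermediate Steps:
l = -23 (l = 2 + 5*(-4 - 1) = 2 + 5*(-5) = 2 - 25 = -23)
N(T, L) = 1
a(R) = R - 24/R (a(R) = 1*R - 24/R = R - 24/R)
(a(l) + b)*(-1378) = ((-23 - 24/(-23)) - 862)*(-1378) = ((-23 - 24*(-1/23)) - 862)*(-1378) = ((-23 + 24/23) - 862)*(-1378) = (-505/23 - 862)*(-1378) = -20331/23*(-1378) = 28016118/23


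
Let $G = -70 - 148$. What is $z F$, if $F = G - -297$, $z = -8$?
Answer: $-632$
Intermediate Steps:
$G = -218$ ($G = -70 - 148 = -218$)
$F = 79$ ($F = -218 - -297 = -218 + 297 = 79$)
$z F = \left(-8\right) 79 = -632$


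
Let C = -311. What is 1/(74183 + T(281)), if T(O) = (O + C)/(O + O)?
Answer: 281/20845408 ≈ 1.3480e-5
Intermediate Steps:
T(O) = (-311 + O)/(2*O) (T(O) = (O - 311)/(O + O) = (-311 + O)/((2*O)) = (-311 + O)*(1/(2*O)) = (-311 + O)/(2*O))
1/(74183 + T(281)) = 1/(74183 + (½)*(-311 + 281)/281) = 1/(74183 + (½)*(1/281)*(-30)) = 1/(74183 - 15/281) = 1/(20845408/281) = 281/20845408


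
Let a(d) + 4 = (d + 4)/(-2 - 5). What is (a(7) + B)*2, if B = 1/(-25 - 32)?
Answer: -4460/399 ≈ -11.178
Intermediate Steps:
a(d) = -32/7 - d/7 (a(d) = -4 + (d + 4)/(-2 - 5) = -4 + (4 + d)/(-7) = -4 + (4 + d)*(-1/7) = -4 + (-4/7 - d/7) = -32/7 - d/7)
B = -1/57 (B = 1/(-57) = -1/57 ≈ -0.017544)
(a(7) + B)*2 = ((-32/7 - 1/7*7) - 1/57)*2 = ((-32/7 - 1) - 1/57)*2 = (-39/7 - 1/57)*2 = -2230/399*2 = -4460/399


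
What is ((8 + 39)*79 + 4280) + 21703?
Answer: 29696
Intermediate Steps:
((8 + 39)*79 + 4280) + 21703 = (47*79 + 4280) + 21703 = (3713 + 4280) + 21703 = 7993 + 21703 = 29696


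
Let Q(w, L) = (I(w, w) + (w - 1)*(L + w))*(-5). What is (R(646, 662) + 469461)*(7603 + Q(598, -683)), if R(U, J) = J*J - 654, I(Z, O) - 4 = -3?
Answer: 237033288473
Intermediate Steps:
I(Z, O) = 1 (I(Z, O) = 4 - 3 = 1)
R(U, J) = -654 + J² (R(U, J) = J² - 654 = -654 + J²)
Q(w, L) = -5 - 5*(-1 + w)*(L + w) (Q(w, L) = (1 + (w - 1)*(L + w))*(-5) = (1 + (-1 + w)*(L + w))*(-5) = -5 - 5*(-1 + w)*(L + w))
(R(646, 662) + 469461)*(7603 + Q(598, -683)) = ((-654 + 662²) + 469461)*(7603 + (-5 - 5*598² + 5*(-683) + 5*598 - 5*(-683)*598)) = ((-654 + 438244) + 469461)*(7603 + (-5 - 5*357604 - 3415 + 2990 + 2042170)) = (437590 + 469461)*(7603 + (-5 - 1788020 - 3415 + 2990 + 2042170)) = 907051*(7603 + 253720) = 907051*261323 = 237033288473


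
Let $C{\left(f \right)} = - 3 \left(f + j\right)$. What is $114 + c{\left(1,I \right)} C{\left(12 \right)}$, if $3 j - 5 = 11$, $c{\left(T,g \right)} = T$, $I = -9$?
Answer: $62$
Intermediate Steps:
$j = \frac{16}{3}$ ($j = \frac{5}{3} + \frac{1}{3} \cdot 11 = \frac{5}{3} + \frac{11}{3} = \frac{16}{3} \approx 5.3333$)
$C{\left(f \right)} = -16 - 3 f$ ($C{\left(f \right)} = - 3 \left(f + \frac{16}{3}\right) = - 3 \left(\frac{16}{3} + f\right) = -16 - 3 f$)
$114 + c{\left(1,I \right)} C{\left(12 \right)} = 114 + 1 \left(-16 - 36\right) = 114 + 1 \left(-52\right) = 114 - 52 = 62$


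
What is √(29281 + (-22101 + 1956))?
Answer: 4*√571 ≈ 95.582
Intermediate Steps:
√(29281 + (-22101 + 1956)) = √(29281 - 20145) = √9136 = 4*√571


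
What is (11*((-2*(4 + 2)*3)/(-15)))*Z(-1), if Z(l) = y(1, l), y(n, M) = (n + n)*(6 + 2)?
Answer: 2112/5 ≈ 422.40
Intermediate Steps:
y(n, M) = 16*n (y(n, M) = (2*n)*8 = 16*n)
Z(l) = 16 (Z(l) = 16*1 = 16)
(11*((-2*(4 + 2)*3)/(-15)))*Z(-1) = (11*((-2*(4 + 2)*3)/(-15)))*16 = (11*((-2*6*3)*(-1/15)))*16 = (11*(-12*3*(-1/15)))*16 = (11*(-36*(-1/15)))*16 = (11*(12/5))*16 = (132/5)*16 = 2112/5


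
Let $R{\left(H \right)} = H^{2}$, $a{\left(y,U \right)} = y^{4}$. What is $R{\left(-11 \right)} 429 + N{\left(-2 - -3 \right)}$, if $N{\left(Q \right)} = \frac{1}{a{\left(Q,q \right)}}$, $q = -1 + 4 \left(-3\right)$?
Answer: $51910$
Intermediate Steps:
$q = -13$ ($q = -1 - 12 = -13$)
$N{\left(Q \right)} = \frac{1}{Q^{4}}$
$R{\left(-11 \right)} 429 + N{\left(-2 - -3 \right)} = \left(-11\right)^{2} \cdot 429 + \frac{1}{\left(-2 - -3\right)^{4}} = 121 \cdot 429 + \frac{1}{\left(-2 + 3\right)^{4}} = 51909 + 1^{-4} = 51909 + 1 = 51910$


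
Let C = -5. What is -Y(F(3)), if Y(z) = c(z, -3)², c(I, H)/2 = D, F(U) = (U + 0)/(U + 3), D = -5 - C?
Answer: 0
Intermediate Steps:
D = 0 (D = -5 - 1*(-5) = -5 + 5 = 0)
F(U) = U/(3 + U)
c(I, H) = 0 (c(I, H) = 2*0 = 0)
Y(z) = 0 (Y(z) = 0² = 0)
-Y(F(3)) = -1*0 = 0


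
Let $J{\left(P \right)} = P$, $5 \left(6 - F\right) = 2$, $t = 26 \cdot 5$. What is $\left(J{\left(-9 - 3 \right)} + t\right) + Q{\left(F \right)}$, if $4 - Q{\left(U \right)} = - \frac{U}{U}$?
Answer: $123$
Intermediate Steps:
$t = 130$
$F = \frac{28}{5}$ ($F = 6 - \frac{2}{5} = \frac{28}{5} \approx 5.6$)
$Q{\left(U \right)} = 5$ ($Q{\left(U \right)} = 4 - - \frac{U}{U} = 4 - \left(-1\right) 1 = 4 - -1 = 4 + 1 = 5$)
$\left(J{\left(-9 - 3 \right)} + t\right) + Q{\left(F \right)} = \left(\left(-9 - 3\right) + 130\right) + 5 = \left(-12 + 130\right) + 5 = 118 + 5 = 123$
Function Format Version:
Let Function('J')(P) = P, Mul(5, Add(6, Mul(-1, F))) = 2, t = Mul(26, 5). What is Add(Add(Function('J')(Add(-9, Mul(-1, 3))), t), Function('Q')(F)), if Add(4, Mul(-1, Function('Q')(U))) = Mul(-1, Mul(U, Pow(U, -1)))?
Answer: 123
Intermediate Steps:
t = 130
F = Rational(28, 5) (F = Add(6, Mul(Rational(-1, 5), 2)) = Add(6, Rational(-2, 5)) = Rational(28, 5) ≈ 5.6000)
Function('Q')(U) = 5 (Function('Q')(U) = Add(4, Mul(-1, Mul(-1, Mul(U, Pow(U, -1))))) = Add(4, Mul(-1, Mul(-1, 1))) = Add(4, Mul(-1, -1)) = Add(4, 1) = 5)
Add(Add(Function('J')(Add(-9, Mul(-1, 3))), t), Function('Q')(F)) = Add(Add(Add(-9, Mul(-1, 3)), 130), 5) = Add(Add(Add(-9, -3), 130), 5) = Add(Add(-12, 130), 5) = Add(118, 5) = 123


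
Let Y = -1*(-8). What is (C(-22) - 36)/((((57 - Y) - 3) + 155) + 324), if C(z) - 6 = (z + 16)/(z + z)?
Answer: -219/3850 ≈ -0.056883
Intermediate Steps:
Y = 8
C(z) = 6 + (16 + z)/(2*z) (C(z) = 6 + (z + 16)/(z + z) = 6 + (16 + z)/((2*z)) = 6 + (16 + z)*(1/(2*z)) = 6 + (16 + z)/(2*z))
(C(-22) - 36)/((((57 - Y) - 3) + 155) + 324) = ((13/2 + 8/(-22)) - 36)/((((57 - 1*8) - 3) + 155) + 324) = ((13/2 + 8*(-1/22)) - 36)/((((57 - 8) - 3) + 155) + 324) = ((13/2 - 4/11) - 36)/(((49 - 3) + 155) + 324) = (135/22 - 36)/((46 + 155) + 324) = -657/(22*(201 + 324)) = -657/22/525 = -657/22*1/525 = -219/3850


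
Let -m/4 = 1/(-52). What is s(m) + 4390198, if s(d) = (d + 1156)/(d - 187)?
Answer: 10668166111/2430 ≈ 4.3902e+6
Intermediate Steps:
m = 1/13 (m = -4/(-52) = -4*(-1/52) = 1/13 ≈ 0.076923)
s(d) = (1156 + d)/(-187 + d)
s(m) + 4390198 = (1156 + 1/13)/(-187 + 1/13) + 4390198 = (15029/13)/(-2430/13) + 4390198 = -13/2430*15029/13 + 4390198 = -15029/2430 + 4390198 = 10668166111/2430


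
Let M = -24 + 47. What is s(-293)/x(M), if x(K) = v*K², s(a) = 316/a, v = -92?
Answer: 79/3564931 ≈ 2.2160e-5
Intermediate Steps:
M = 23
x(K) = -92*K²
s(-293)/x(M) = (316/(-293))/((-92*23²)) = (316*(-1/293))/((-92*529)) = -316/293/(-48668) = -316/293*(-1/48668) = 79/3564931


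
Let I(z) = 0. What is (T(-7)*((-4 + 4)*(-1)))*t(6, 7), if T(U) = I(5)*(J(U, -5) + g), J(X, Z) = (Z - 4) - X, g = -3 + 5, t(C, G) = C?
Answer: 0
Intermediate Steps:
g = 2
J(X, Z) = -4 + Z - X (J(X, Z) = (-4 + Z) - X = -4 + Z - X)
T(U) = 0 (T(U) = 0*((-4 - 5 - U) + 2) = 0*((-9 - U) + 2) = 0*(-7 - U) = 0)
(T(-7)*((-4 + 4)*(-1)))*t(6, 7) = (0*((-4 + 4)*(-1)))*6 = (0*(0*(-1)))*6 = (0*0)*6 = 0*6 = 0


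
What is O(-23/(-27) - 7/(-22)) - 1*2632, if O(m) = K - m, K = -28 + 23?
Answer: -1567073/594 ≈ -2638.2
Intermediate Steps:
K = -5
O(m) = -5 - m
O(-23/(-27) - 7/(-22)) - 1*2632 = (-5 - (-23/(-27) - 7/(-22))) - 1*2632 = (-5 - (-23*(-1/27) - 7*(-1/22))) - 2632 = (-5 - (23/27 + 7/22)) - 2632 = (-5 - 1*695/594) - 2632 = (-5 - 695/594) - 2632 = -3665/594 - 2632 = -1567073/594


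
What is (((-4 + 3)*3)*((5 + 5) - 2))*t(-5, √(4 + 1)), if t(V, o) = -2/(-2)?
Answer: -24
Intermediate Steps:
t(V, o) = 1 (t(V, o) = -2*(-½) = 1)
(((-4 + 3)*3)*((5 + 5) - 2))*t(-5, √(4 + 1)) = (((-4 + 3)*3)*((5 + 5) - 2))*1 = ((-1*3)*(10 - 2))*1 = -3*8*1 = -24*1 = -24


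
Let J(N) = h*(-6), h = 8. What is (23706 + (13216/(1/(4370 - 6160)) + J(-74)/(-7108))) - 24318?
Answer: -42038936792/1777 ≈ -2.3657e+7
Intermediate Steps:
J(N) = -48 (J(N) = 8*(-6) = -48)
(23706 + (13216/(1/(4370 - 6160)) + J(-74)/(-7108))) - 24318 = (23706 + (13216/(1/(4370 - 6160)) - 48/(-7108))) - 24318 = (23706 + (13216/(1/(-1790)) - 48*(-1/7108))) - 24318 = (23706 + (13216/(-1/1790) + 12/1777)) - 24318 = (23706 + (13216*(-1790) + 12/1777)) - 24318 = (23706 + (-23656640 + 12/1777)) - 24318 = (23706 - 42037849268/1777) - 24318 = -41995723706/1777 - 24318 = -42038936792/1777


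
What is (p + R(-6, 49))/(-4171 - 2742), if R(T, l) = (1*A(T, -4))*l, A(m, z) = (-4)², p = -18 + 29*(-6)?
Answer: -592/6913 ≈ -0.085636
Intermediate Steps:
p = -192 (p = -18 - 174 = -192)
A(m, z) = 16
R(T, l) = 16*l (R(T, l) = (1*16)*l = 16*l)
(p + R(-6, 49))/(-4171 - 2742) = (-192 + 16*49)/(-4171 - 2742) = (-192 + 784)/(-6913) = 592*(-1/6913) = -592/6913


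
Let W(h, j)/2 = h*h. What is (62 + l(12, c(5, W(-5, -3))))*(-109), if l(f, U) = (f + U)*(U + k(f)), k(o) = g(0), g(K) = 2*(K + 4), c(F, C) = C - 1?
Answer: -385751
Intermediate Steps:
W(h, j) = 2*h**2 (W(h, j) = 2*(h*h) = 2*h**2)
c(F, C) = -1 + C
g(K) = 8 + 2*K (g(K) = 2*(4 + K) = 8 + 2*K)
k(o) = 8 (k(o) = 8 + 2*0 = 8 + 0 = 8)
l(f, U) = (8 + U)*(U + f) (l(f, U) = (f + U)*(U + 8) = (U + f)*(8 + U) = (8 + U)*(U + f))
(62 + l(12, c(5, W(-5, -3))))*(-109) = (62 + ((-1 + 2*(-5)**2)**2 + 8*(-1 + 2*(-5)**2) + 8*12 + (-1 + 2*(-5)**2)*12))*(-109) = (62 + ((-1 + 2*25)**2 + 8*(-1 + 2*25) + 96 + (-1 + 2*25)*12))*(-109) = (62 + ((-1 + 50)**2 + 8*(-1 + 50) + 96 + (-1 + 50)*12))*(-109) = (62 + (49**2 + 8*49 + 96 + 49*12))*(-109) = (62 + (2401 + 392 + 96 + 588))*(-109) = (62 + 3477)*(-109) = 3539*(-109) = -385751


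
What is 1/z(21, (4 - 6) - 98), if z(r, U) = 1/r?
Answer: 21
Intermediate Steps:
1/z(21, (4 - 6) - 98) = 1/(1/21) = 21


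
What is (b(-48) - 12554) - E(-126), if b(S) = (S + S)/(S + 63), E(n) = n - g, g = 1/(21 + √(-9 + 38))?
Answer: -25614759/2060 - √29/412 ≈ -12434.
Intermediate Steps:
g = 1/(21 + √29) ≈ 0.037900
E(n) = -21/412 + n + √29/412 (E(n) = n - (21/412 - √29/412) = n + (-21/412 + √29/412) = -21/412 + n + √29/412)
b(S) = 2*S/(63 + S) (b(S) = (2*S)/(63 + S) = 2*S/(63 + S))
(b(-48) - 12554) - E(-126) = (2*(-48)/(63 - 48) - 12554) - (-21/412 - 126 + √29/412) = (2*(-48)/15 - 12554) - (-51933/412 + √29/412) = (2*(-48)*(1/15) - 12554) + (51933/412 - √29/412) = (-32/5 - 12554) + (51933/412 - √29/412) = -62802/5 + (51933/412 - √29/412) = -25614759/2060 - √29/412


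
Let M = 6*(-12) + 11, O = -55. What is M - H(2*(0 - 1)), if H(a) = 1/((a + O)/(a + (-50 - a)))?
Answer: -3527/57 ≈ -61.877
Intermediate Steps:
H(a) = 1/(11/10 - a/50) (H(a) = 1/((a - 55)/(a + (-50 - a))) = 1/((-55 + a)/(-50)) = 1/((-55 + a)*(-1/50)) = 1/(11/10 - a/50))
M = -61 (M = -72 + 11 = -61)
M - H(2*(0 - 1)) = -61 - (-50)/(-55 + 2*(0 - 1)) = -61 - (-50)/(-55 + 2*(-1)) = -61 - (-50)/(-55 - 2) = -61 - (-50)/(-57) = -61 - (-50)*(-1)/57 = -61 - 1*50/57 = -61 - 50/57 = -3527/57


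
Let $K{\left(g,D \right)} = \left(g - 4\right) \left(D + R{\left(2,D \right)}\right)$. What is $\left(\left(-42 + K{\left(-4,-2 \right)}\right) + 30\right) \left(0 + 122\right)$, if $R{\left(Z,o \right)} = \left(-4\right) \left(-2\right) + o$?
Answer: $-5368$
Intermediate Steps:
$R{\left(Z,o \right)} = 8 + o$
$K{\left(g,D \right)} = \left(-4 + g\right) \left(8 + 2 D\right)$ ($K{\left(g,D \right)} = \left(g - 4\right) \left(D + \left(8 + D\right)\right) = \left(-4 + g\right) \left(8 + 2 D\right)$)
$\left(\left(-42 + K{\left(-4,-2 \right)}\right) + 30\right) \left(0 + 122\right) = \left(\left(-42 - \left(8 + 4 \left(8 - 2\right)\right)\right) + 30\right) \left(0 + 122\right) = \left(\left(-42 + \left(-32 + 16 + 8 - 24\right)\right) + 30\right) 122 = \left(\left(-42 - 32\right) + 30\right) 122 = \left(-74 + 30\right) 122 = \left(-44\right) 122 = -5368$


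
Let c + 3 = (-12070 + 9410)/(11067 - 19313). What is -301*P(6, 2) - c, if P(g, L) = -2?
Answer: 18745/31 ≈ 604.68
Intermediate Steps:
c = -83/31 (c = -3 + (-12070 + 9410)/(11067 - 19313) = -3 - 2660/(-8246) = -3 - 2660*(-1/8246) = -3 + 10/31 = -83/31 ≈ -2.6774)
-301*P(6, 2) - c = -301*(-2) - 1*(-83/31) = 602 + 83/31 = 18745/31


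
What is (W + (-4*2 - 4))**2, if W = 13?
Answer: 1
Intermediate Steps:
(W + (-4*2 - 4))**2 = (13 + (-4*2 - 4))**2 = (13 + (-8 - 4))**2 = (13 - 12)**2 = 1**2 = 1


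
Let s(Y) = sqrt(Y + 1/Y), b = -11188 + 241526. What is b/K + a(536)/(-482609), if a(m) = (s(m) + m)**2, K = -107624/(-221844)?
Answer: 1652277362275473707/3480000838072 - 4*sqrt(38497798)/482609 ≈ 4.7479e+5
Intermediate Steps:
K = 26906/55461 (K = -107624*(-1/221844) = 26906/55461 ≈ 0.48513)
b = 230338
a(m) = (m + sqrt(m + 1/m))**2 (a(m) = (sqrt(m + 1/m) + m)**2 = (m + sqrt(m + 1/m))**2)
b/K + a(536)/(-482609) = 230338/(26906/55461) + (536 + sqrt(536 + 1/536))**2/(-482609) = 230338*(55461/26906) + (536 + sqrt(536 + 1/536))**2*(-1/482609) = 6387387909/13453 + (536 + sqrt(287297/536))**2*(-1/482609) = 6387387909/13453 + (536 + sqrt(38497798)/268)**2*(-1/482609) = 6387387909/13453 - (536 + sqrt(38497798)/268)**2/482609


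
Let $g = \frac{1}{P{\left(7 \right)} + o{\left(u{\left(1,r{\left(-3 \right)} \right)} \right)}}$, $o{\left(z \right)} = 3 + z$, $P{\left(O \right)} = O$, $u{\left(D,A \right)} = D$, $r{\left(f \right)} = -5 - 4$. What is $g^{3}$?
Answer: $\frac{1}{1331} \approx 0.00075131$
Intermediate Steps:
$r{\left(f \right)} = -9$ ($r{\left(f \right)} = -5 - 4 = -9$)
$g = \frac{1}{11}$ ($g = \frac{1}{7 + \left(3 + 1\right)} = \frac{1}{7 + 4} = \frac{1}{11} \approx 0.090909$)
$g^{3} = \left(\frac{1}{11}\right)^{3} = \frac{1}{1331}$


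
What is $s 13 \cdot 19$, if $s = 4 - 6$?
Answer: $-494$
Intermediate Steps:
$s = -2$ ($s = 4 - 6 = -2$)
$s 13 \cdot 19 = \left(-2\right) 13 \cdot 19 = \left(-26\right) 19 = -494$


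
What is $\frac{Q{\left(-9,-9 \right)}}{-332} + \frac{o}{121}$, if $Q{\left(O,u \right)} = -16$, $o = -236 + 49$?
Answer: $- \frac{1367}{913} \approx -1.4973$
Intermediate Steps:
$o = -187$
$\frac{Q{\left(-9,-9 \right)}}{-332} + \frac{o}{121} = - \frac{16}{-332} - \frac{187}{121} = \left(-16\right) \left(- \frac{1}{332}\right) - \frac{17}{11} = \frac{4}{83} - \frac{17}{11} = - \frac{1367}{913}$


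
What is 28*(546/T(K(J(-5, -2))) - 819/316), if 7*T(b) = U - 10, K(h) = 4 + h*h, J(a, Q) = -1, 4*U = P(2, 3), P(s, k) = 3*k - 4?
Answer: -4859673/395 ≈ -12303.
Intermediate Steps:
P(s, k) = -4 + 3*k
U = 5/4 (U = (-4 + 3*3)/4 = (-4 + 9)/4 = (1/4)*5 = 5/4 ≈ 1.2500)
K(h) = 4 + h**2
T(b) = -5/4 (T(b) = (5/4 - 10)/7 = (1/7)*(-35/4) = -5/4)
28*(546/T(K(J(-5, -2))) - 819/316) = 28*(546/(-5/4) - 819/316) = 28*(546*(-4/5) - 819*1/316) = 28*(-2184/5 - 819/316) = 28*(-694239/1580) = -4859673/395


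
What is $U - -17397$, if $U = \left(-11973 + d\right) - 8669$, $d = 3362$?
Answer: $117$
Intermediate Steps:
$U = -17280$ ($U = \left(-11973 + 3362\right) - 8669 = -8611 - 8669 = -17280$)
$U - -17397 = -17280 - -17397 = -17280 + 17397 = 117$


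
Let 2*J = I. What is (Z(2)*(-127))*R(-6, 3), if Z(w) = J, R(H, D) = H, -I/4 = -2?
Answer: 3048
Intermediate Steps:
I = 8 (I = -4*(-2) = 8)
J = 4 (J = (½)*8 = 4)
Z(w) = 4
(Z(2)*(-127))*R(-6, 3) = (4*(-127))*(-6) = -508*(-6) = 3048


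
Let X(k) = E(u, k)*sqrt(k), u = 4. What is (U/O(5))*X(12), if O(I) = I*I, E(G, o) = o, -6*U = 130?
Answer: -104*sqrt(3)/5 ≈ -36.027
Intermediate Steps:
U = -65/3 (U = -1/6*130 = -65/3 ≈ -21.667)
O(I) = I**2
X(k) = k**(3/2) (X(k) = k*sqrt(k) = k**(3/2))
(U/O(5))*X(12) = (-65/(3*(5**2)))*12**(3/2) = (-65/3/25)*(24*sqrt(3)) = (-65/3*1/25)*(24*sqrt(3)) = -104*sqrt(3)/5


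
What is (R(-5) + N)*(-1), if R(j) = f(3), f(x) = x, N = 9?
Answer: -12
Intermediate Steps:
R(j) = 3
(R(-5) + N)*(-1) = (3 + 9)*(-1) = 12*(-1) = -12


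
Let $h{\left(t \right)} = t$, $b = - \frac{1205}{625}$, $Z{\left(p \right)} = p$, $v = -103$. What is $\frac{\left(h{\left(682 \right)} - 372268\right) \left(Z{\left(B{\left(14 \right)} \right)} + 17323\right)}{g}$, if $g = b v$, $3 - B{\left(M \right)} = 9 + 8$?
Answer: $- \frac{803972759250}{24823} \approx -3.2388 \cdot 10^{7}$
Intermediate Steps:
$B{\left(M \right)} = -14$ ($B{\left(M \right)} = 3 - \left(9 + 8\right) = 3 - 17 = -14$)
$b = - \frac{241}{125}$ ($b = \left(-1205\right) \frac{1}{625} = - \frac{241}{125} \approx -1.928$)
$g = \frac{24823}{125}$ ($g = \left(- \frac{241}{125}\right) \left(-103\right) = \frac{24823}{125} \approx 198.58$)
$\frac{\left(h{\left(682 \right)} - 372268\right) \left(Z{\left(B{\left(14 \right)} \right)} + 17323\right)}{g} = \frac{\left(682 - 372268\right) \left(-14 + 17323\right)}{\frac{24823}{125}} = \left(-371586\right) 17309 \cdot \frac{125}{24823} = \left(-6431782074\right) \frac{125}{24823} = - \frac{803972759250}{24823}$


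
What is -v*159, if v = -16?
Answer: 2544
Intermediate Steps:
-v*159 = -(-16)*159 = -1*(-2544) = 2544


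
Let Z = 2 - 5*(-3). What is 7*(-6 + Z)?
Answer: 77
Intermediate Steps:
Z = 17 (Z = 2 + 15 = 17)
7*(-6 + Z) = 7*(-6 + 17) = 7*11 = 77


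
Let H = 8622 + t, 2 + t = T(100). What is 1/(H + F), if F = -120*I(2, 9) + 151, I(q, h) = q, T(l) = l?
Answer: 1/8631 ≈ 0.00011586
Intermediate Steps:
t = 98 (t = -2 + 100 = 98)
F = -89 (F = -120*2 + 151 = -240 + 151 = -89)
H = 8720 (H = 8622 + 98 = 8720)
1/(H + F) = 1/(8720 - 89) = 1/8631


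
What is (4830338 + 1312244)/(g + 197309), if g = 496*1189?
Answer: 6142582/787053 ≈ 7.8045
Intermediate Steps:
g = 589744
(4830338 + 1312244)/(g + 197309) = (4830338 + 1312244)/(589744 + 197309) = 6142582/787053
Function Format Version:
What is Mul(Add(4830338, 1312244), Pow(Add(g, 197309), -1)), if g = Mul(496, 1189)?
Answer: Rational(6142582, 787053) ≈ 7.8045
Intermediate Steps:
g = 589744
Mul(Add(4830338, 1312244), Pow(Add(g, 197309), -1)) = Mul(Add(4830338, 1312244), Pow(Add(589744, 197309), -1)) = Mul(6142582, Pow(787053, -1)) = Mul(6142582, Rational(1, 787053)) = Rational(6142582, 787053)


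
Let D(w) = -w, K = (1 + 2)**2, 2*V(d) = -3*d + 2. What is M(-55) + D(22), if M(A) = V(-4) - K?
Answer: -24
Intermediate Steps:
V(d) = 1 - 3*d/2 (V(d) = (-3*d + 2)/2 = (2 - 3*d)/2 = 1 - 3*d/2)
K = 9 (K = 3**2 = 9)
M(A) = -2 (M(A) = (1 - 3/2*(-4)) - 1*9 = (1 + 6) - 9 = 7 - 9 = -2)
M(-55) + D(22) = -2 - 1*22 = -2 - 22 = -24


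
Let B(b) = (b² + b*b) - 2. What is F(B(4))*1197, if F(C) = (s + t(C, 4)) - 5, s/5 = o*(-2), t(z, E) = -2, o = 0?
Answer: -8379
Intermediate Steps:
B(b) = -2 + 2*b² (B(b) = (b² + b²) - 2 = 2*b² - 2 = -2 + 2*b²)
s = 0 (s = 5*(0*(-2)) = 5*0 = 0)
F(C) = -7 (F(C) = (0 - 2) - 5 = -2 - 5 = -7)
F(B(4))*1197 = -7*1197 = -8379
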